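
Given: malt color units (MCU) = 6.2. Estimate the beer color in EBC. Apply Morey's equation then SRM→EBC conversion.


SRM = 1.4922·MCU^0.6859;  EBC = SRM·1.97
SRM = 1.4922·6.2^0.6859 = 5.2159
EBC = 5.2159·1.97

10.2753 EBC


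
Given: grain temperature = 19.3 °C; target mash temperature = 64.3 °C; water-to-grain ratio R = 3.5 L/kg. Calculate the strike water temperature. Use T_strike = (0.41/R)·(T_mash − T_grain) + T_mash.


T_strike = (0.41/3.5)·(64.3 − 19.3) + 64.3

69.5714 °C


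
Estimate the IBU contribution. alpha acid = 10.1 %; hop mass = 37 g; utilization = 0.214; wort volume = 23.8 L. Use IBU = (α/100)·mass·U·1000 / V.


IBU = (10.1/100)·37·0.214·1000 / 23.8

33.6016 IBU


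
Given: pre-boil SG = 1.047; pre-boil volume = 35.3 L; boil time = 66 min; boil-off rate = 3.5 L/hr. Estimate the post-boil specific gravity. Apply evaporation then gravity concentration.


V_post = V_pre − rate·(t/60);  SG_post = 1 + (SG_pre−1)·V_pre/V_post
V_post = 35.3 − 3.5·(66/60) = 31.4500
SG_post = 1 + (1.047 − 1)·35.3/31.4500

1.0528


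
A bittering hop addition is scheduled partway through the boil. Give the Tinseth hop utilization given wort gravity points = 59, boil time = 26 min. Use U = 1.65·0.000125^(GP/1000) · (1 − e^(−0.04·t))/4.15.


bigness = 1.65·0.000125^(59/1000) = 0.9710
boil_factor = (1 − e^(−0.04·26))/4.15 = 0.1558
U = 0.9710 · 0.1558

0.1513


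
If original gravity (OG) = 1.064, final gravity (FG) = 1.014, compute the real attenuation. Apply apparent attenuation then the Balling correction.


AA = (OG−FG)/(OG−1)·100;  RA = AA·0.8192
AA = (1.064 − 1.014)/(1.064 − 1)·100 = 78.1250
RA = 78.1250·0.8192

64.0000 %


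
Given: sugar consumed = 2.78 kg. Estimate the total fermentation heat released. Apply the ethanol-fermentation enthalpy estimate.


Q = m_sugar · 590 kJ/kg
Q = 2.78 · 590

1640.2000 kJ


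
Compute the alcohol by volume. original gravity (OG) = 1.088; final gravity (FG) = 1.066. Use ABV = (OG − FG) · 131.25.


ABV = (1.088 − 1.066) · 131.25

2.8875 % ABV


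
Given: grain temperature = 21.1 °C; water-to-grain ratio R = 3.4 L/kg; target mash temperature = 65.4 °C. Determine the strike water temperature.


T_strike = (0.41/R)·(T_mash − T_grain) + T_mash
T_strike = (0.41/3.4)·(65.4 − 21.1) + 65.4

70.7421 °C


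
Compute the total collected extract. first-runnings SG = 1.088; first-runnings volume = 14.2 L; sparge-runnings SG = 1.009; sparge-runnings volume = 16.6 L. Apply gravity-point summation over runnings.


total = Σ (SG_i − 1)·1000·V_i
first = (1.088 − 1)·1000·14.2 = 1249.6000
sparge = (1.009 − 1)·1000·16.6 = 149.4000
total = 1249.6000 + 149.4000

1399.0000 gravity·L


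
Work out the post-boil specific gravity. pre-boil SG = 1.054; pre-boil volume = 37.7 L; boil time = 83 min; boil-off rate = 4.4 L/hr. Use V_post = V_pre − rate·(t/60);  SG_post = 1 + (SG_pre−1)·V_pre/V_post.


V_post = 37.7 − 4.4·(83/60) = 31.6133
SG_post = 1 + (1.054 − 1)·37.7/31.6133

1.0644


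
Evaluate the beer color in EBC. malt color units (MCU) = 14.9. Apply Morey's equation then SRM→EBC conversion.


SRM = 1.4922·MCU^0.6859;  EBC = SRM·1.97
SRM = 1.4922·14.9^0.6859 = 9.5173
EBC = 9.5173·1.97

18.7492 EBC


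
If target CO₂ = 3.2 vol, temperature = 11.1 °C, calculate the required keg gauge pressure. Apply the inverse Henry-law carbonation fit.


psi = vols/(0.01821 + 0.09011·e^(−0.04·T)) − 14.695
psi = 3.2/(0.01821 + 0.09011·e^(−0.04·11.1)) − 14.695

27.4034 psi


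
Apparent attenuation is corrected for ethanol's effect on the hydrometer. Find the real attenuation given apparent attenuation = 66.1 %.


RA = AA · 0.8192
RA = 66.1 · 0.8192

54.1491 %


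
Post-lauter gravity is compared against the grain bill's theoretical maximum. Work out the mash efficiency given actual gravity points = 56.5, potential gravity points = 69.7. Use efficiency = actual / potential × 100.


efficiency = 56.5 / 69.7 × 100

81.0617 %


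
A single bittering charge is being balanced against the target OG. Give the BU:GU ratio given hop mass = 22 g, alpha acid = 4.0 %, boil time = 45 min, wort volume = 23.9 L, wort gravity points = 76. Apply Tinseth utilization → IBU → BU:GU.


U = 1.65·0.000125^(GP/1000)·(1−e^(−0.04t))/4.15;  IBU = (α/100)·m·U·1000/V;  BU:GU = IBU/GP
U = 1.65·0.000125^(76/1000)·(1−e^(−0.04·45))/4.15 = 0.1676
IBU = (4.0/100)·22·0.1676·1000/23.9 = 6.1719
BU:GU = 6.1719/76

0.0812


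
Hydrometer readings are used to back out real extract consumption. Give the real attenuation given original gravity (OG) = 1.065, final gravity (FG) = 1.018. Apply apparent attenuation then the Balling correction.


AA = (OG−FG)/(OG−1)·100;  RA = AA·0.8192
AA = (1.065 − 1.018)/(1.065 − 1)·100 = 72.3077
RA = 72.3077·0.8192

59.2345 %


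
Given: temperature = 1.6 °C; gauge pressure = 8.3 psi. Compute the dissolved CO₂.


vols = (P + 14.695)·(0.01821 + 0.09011·e^(−0.04·T))
vols = (8.3 + 14.695)·(0.01821 + 0.09011·e^(−0.04·1.6))

2.3624 volumes


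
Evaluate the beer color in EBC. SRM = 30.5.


EBC = SRM · 1.97
EBC = 30.5 · 1.97

60.0850 EBC


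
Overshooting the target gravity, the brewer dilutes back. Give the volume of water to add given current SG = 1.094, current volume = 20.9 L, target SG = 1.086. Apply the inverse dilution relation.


V_water = V·((SG_curr − 1)/(SG_target − 1) − 1)
V_water = 20.9·((1.094 − 1)/(1.086 − 1) − 1)

1.9442 L


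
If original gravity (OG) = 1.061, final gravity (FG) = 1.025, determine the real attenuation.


AA = (OG−FG)/(OG−1)·100;  RA = AA·0.8192
AA = (1.061 − 1.025)/(1.061 − 1)·100 = 59.0164
RA = 59.0164·0.8192

48.3462 %


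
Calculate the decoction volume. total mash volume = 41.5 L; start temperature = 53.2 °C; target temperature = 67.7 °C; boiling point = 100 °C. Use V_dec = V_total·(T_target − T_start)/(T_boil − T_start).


V_dec = 41.5·(67.7 − 53.2)/(100 − 53.2)

12.8579 L


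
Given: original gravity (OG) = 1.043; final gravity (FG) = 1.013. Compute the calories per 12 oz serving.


ABW = (OG−FG)·131.25·0.79/FG;  °P = 259 − 259/SG (for OG→OE and FG→AE);  RE = 0.1808·OE + 0.8192·AE;  Cal = (6.9·ABW + 4·(RE−0.1))·FG·3.55
ABW = (1.043 − 1.013)·131.25·0.79/1.013 = 3.0707
OE = 259 − 259/1.043 = 10.6779 °P
AE = 259 − 259/1.013 = 3.3238 °P
RE = 0.1808·10.6779 + 0.8192·3.3238 = 4.6534 °P
Cal = (6.9·3.0707 + 4·(4.6534−0.1))·1.013·3.55

141.6937 kcal


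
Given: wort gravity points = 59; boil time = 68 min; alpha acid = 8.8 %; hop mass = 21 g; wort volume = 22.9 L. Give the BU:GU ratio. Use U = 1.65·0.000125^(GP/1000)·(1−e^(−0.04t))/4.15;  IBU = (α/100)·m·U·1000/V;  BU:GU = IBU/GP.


U = 1.65·0.000125^(59/1000)·(1−e^(−0.04·68))/4.15 = 0.2186
IBU = (8.8/100)·21·0.2186·1000/22.9 = 17.6370
BU:GU = 17.6370/59

0.2989


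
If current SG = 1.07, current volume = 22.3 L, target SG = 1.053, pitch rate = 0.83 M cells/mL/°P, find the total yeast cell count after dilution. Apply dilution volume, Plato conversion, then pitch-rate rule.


V_w = V·((SG_c−1)/(SG_t−1)−1);  °P = 259 − 259/SG_t;  cells = rate·(V+V_w)·°P
V_w = 22.3·((1.07−1)/(1.053−1)−1) = 7.1528
V_final = 22.3 + 7.1528 = 29.4528
°P = 259 − 259/1.053 = 13.0361
cells = 0.83·29.4528·13.0361

318.6782 billion cells


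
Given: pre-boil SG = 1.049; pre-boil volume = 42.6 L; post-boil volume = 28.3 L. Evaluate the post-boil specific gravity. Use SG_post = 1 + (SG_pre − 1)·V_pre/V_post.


pts_pre = (1.049 − 1)·1000 = 49.0000
pts_post = 49.0000·42.6/28.3 = 73.7597
SG_post = 1 + 73.7597/1000

1.0738


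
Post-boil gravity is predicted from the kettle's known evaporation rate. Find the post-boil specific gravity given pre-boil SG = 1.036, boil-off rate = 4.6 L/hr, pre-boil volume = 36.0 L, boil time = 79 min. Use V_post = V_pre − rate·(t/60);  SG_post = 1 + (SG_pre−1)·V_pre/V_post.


V_post = 36.0 − 4.6·(79/60) = 29.9433
SG_post = 1 + (1.036 − 1)·36.0/29.9433

1.0433


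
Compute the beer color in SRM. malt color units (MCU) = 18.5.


SRM = 1.4922 · MCU^0.6859
SRM = 1.4922 · 18.5^0.6859

11.0403 SRM


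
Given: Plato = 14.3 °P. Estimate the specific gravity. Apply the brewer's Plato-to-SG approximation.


SG = 259/(259 − P)
SG = 259/(259 − 14.3)

1.0584


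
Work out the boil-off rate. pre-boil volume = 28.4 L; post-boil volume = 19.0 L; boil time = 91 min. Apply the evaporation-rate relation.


rate = (V_pre − V_post) / (t_min/60)
rate = (28.4 − 19.0) / (91/60)

6.1978 L/hr


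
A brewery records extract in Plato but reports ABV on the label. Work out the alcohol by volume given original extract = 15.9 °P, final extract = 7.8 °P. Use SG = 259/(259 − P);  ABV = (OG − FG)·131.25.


OG = 259/(259 − 15.9) = 1.0654
FG = 259/(259 − 7.8) = 1.0311
ABV = (1.0654 − 1.0311)·131.25

4.5090 % ABV


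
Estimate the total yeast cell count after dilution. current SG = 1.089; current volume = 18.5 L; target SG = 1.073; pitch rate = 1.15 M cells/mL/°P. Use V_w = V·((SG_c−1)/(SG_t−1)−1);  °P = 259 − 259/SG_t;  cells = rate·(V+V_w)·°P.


V_w = 18.5·((1.089−1)/(1.073−1)−1) = 4.0548
V_final = 18.5 + 4.0548 = 22.5548
°P = 259 − 259/1.073 = 17.6207
cells = 1.15·22.5548·17.6207

457.0457 billion cells


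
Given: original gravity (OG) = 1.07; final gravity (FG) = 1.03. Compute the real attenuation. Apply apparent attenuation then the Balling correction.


AA = (OG−FG)/(OG−1)·100;  RA = AA·0.8192
AA = (1.07 − 1.03)/(1.07 − 1)·100 = 57.1429
RA = 57.1429·0.8192

46.8114 %


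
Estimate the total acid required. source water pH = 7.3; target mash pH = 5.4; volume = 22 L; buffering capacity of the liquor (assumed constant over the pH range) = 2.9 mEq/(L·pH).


acid = buffering capacity · (pH_source − pH_target) · V
acid = 2.9 · (7.3 − 5.4) · 22

121.2200 mEq


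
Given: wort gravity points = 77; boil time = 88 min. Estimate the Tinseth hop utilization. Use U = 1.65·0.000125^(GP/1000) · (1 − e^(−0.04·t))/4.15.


bigness = 1.65·0.000125^(77/1000) = 0.8259
boil_factor = (1 − e^(−0.04·88))/4.15 = 0.2338
U = 0.8259 · 0.2338

0.1931


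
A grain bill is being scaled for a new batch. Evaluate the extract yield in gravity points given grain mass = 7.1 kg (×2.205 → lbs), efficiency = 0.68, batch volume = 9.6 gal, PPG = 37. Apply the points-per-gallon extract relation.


points = lbs × PPG × eff / vol
lbs = 7.1 × 2.205 = 15.6555
points = 15.6555 × 37 × 0.68 / 9.6

41.0305 points


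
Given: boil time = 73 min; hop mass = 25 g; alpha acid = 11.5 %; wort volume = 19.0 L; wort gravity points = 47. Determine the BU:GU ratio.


U = 1.65·0.000125^(GP/1000)·(1−e^(−0.04t))/4.15;  IBU = (α/100)·m·U·1000/V;  BU:GU = IBU/GP
U = 1.65·0.000125^(47/1000)·(1−e^(−0.04·73))/4.15 = 0.2466
IBU = (11.5/100)·25·0.2466·1000/19.0 = 37.3075
BU:GU = 37.3075/47

0.7938


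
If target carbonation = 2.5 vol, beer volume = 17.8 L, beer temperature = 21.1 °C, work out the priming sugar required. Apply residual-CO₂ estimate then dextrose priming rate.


residual = 14.695·(0.01821 + 0.09011·e^(−0.04·T));  sugar = (target − residual)·4.0·V
residual = 14.695·(0.01821 + 0.09011·e^(−0.04·21.1)) = 0.8370
sugar = (2.5 − 0.8370)·4.0·17.8

118.4077 g


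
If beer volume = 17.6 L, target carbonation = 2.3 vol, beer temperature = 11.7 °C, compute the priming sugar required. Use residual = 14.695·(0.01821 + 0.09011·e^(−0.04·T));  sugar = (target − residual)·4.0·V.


residual = 14.695·(0.01821 + 0.09011·e^(−0.04·11.7)) = 1.0969
sugar = (2.3 − 1.0969)·4.0·17.6

84.7011 g


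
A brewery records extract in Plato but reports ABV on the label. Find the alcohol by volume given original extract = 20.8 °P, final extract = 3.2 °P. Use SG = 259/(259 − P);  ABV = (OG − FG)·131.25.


OG = 259/(259 − 20.8) = 1.0873
FG = 259/(259 − 3.2) = 1.0125
ABV = (1.0873 − 1.0125)·131.25

9.8190 % ABV


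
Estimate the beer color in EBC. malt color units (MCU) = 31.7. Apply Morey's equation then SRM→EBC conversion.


SRM = 1.4922·MCU^0.6859;  EBC = SRM·1.97
SRM = 1.4922·31.7^0.6859 = 15.9736
EBC = 15.9736·1.97

31.4680 EBC


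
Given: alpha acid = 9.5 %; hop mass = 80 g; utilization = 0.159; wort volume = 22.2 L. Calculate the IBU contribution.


IBU = (α/100)·mass·U·1000 / V
IBU = (9.5/100)·80·0.159·1000 / 22.2

54.4324 IBU


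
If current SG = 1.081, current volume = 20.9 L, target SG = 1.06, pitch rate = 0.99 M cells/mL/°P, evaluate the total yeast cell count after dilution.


V_w = V·((SG_c−1)/(SG_t−1)−1);  °P = 259 − 259/SG_t;  cells = rate·(V+V_w)·°P
V_w = 20.9·((1.081−1)/(1.06−1)−1) = 7.3150
V_final = 20.9 + 7.3150 = 28.2150
°P = 259 − 259/1.06 = 14.6604
cells = 0.99·28.2150·14.6604

409.5061 billion cells


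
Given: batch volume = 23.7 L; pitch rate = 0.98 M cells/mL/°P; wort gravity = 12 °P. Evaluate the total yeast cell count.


cells (billions) = rate · V_L · °P
cells = 0.98 · 23.7 · 12

278.7120 billion cells


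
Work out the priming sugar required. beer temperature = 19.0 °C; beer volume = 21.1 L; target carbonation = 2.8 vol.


residual = 14.695·(0.01821 + 0.09011·e^(−0.04·T));  sugar = (target − residual)·4.0·V
residual = 14.695·(0.01821 + 0.09011·e^(−0.04·19.0)) = 0.8869
sugar = (2.8 − 0.8869)·4.0·21.1

161.4687 g


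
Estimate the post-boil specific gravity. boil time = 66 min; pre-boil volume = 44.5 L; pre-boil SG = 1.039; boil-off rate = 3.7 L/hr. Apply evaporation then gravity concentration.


V_post = V_pre − rate·(t/60);  SG_post = 1 + (SG_pre−1)·V_pre/V_post
V_post = 44.5 − 3.7·(66/60) = 40.4300
SG_post = 1 + (1.039 − 1)·44.5/40.4300

1.0429


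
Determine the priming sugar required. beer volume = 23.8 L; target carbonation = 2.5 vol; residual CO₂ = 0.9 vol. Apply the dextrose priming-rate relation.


sugar = (target − residual)·4.0·V
sugar = (2.5 − 0.9)·4.0·23.8

152.3200 g


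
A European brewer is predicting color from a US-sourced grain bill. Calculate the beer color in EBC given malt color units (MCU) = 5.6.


SRM = 1.4922·MCU^0.6859;  EBC = SRM·1.97
SRM = 1.4922·5.6^0.6859 = 4.8642
EBC = 4.8642·1.97

9.5824 EBC


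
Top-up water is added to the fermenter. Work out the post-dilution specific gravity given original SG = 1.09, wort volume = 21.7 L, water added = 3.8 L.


SG_new = 1 + (SG_old − 1)·V_old/(V_old + V_water)
pts = (1.09 − 1)·1000·21.7/(21.7 + 3.8) = 76.5882
SG_new = 1 + 76.5882/1000

1.0766


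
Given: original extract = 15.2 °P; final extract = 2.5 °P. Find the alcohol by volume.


SG = 259/(259 − P);  ABV = (OG − FG)·131.25
OG = 259/(259 − 15.2) = 1.0623
FG = 259/(259 − 2.5) = 1.0097
ABV = (1.0623 − 1.0097)·131.25

6.9037 % ABV


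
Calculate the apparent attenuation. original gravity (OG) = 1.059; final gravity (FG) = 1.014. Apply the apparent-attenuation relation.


AA = (OG − FG)/(OG − 1) · 100
AA = (1.059 − 1.014)/(1.059 − 1) · 100

76.2712 %


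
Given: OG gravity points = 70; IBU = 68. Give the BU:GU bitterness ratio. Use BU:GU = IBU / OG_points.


BU:GU = 68 / 70

0.9714


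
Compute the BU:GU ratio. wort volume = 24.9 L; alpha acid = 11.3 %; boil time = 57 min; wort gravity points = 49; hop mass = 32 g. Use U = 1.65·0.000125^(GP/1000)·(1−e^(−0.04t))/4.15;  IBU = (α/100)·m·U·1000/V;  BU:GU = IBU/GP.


U = 1.65·0.000125^(49/1000)·(1−e^(−0.04·57))/4.15 = 0.2298
IBU = (11.3/100)·32·0.2298·1000/24.9 = 33.3697
BU:GU = 33.3697/49

0.6810


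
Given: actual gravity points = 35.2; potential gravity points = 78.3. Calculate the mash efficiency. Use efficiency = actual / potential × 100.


efficiency = 35.2 / 78.3 × 100

44.9553 %


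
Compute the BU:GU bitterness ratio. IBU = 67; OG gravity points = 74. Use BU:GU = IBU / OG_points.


BU:GU = 67 / 74

0.9054


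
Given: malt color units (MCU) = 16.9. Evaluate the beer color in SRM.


SRM = 1.4922 · MCU^0.6859
SRM = 1.4922 · 16.9^0.6859

10.3761 SRM


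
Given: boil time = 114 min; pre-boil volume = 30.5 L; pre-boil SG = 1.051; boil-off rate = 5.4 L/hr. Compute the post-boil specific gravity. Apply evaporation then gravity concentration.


V_post = V_pre − rate·(t/60);  SG_post = 1 + (SG_pre−1)·V_pre/V_post
V_post = 30.5 − 5.4·(114/60) = 20.2400
SG_post = 1 + (1.051 − 1)·30.5/20.2400

1.0769


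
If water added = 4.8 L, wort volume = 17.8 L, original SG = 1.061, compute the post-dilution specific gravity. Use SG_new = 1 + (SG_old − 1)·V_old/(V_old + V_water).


pts = (1.061 − 1)·1000·17.8/(17.8 + 4.8) = 48.0442
SG_new = 1 + 48.0442/1000

1.0480


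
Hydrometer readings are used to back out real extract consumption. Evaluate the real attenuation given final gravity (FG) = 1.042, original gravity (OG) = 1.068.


AA = (OG−FG)/(OG−1)·100;  RA = AA·0.8192
AA = (1.068 − 1.042)/(1.068 − 1)·100 = 38.2353
RA = 38.2353·0.8192

31.3224 %


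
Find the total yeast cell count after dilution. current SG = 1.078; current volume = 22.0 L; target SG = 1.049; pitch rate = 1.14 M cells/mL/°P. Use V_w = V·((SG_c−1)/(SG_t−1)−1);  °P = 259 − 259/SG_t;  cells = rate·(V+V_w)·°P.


V_w = 22.0·((1.078−1)/(1.049−1)−1) = 13.0204
V_final = 22.0 + 13.0204 = 35.0204
°P = 259 − 259/1.049 = 12.0982
cells = 1.14·35.0204·12.0982

482.9992 billion cells


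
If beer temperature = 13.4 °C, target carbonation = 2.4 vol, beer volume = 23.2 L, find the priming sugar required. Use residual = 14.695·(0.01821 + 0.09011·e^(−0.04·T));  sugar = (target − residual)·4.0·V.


residual = 14.695·(0.01821 + 0.09011·e^(−0.04·13.4)) = 1.0423
sugar = (2.4 − 1.0423)·4.0·23.2

125.9904 g


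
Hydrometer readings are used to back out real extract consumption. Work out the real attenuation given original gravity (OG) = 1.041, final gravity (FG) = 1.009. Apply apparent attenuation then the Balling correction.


AA = (OG−FG)/(OG−1)·100;  RA = AA·0.8192
AA = (1.041 − 1.009)/(1.041 − 1)·100 = 78.0488
RA = 78.0488·0.8192

63.9376 %


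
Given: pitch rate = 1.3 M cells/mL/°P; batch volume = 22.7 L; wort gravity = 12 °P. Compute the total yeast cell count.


cells (billions) = rate · V_L · °P
cells = 1.3 · 22.7 · 12

354.1200 billion cells


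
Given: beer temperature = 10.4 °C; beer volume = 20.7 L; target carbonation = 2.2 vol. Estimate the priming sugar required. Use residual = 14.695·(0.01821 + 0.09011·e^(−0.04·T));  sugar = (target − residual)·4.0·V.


residual = 14.695·(0.01821 + 0.09011·e^(−0.04·10.4)) = 1.1411
sugar = (2.2 − 1.1411)·4.0·20.7

87.6751 g


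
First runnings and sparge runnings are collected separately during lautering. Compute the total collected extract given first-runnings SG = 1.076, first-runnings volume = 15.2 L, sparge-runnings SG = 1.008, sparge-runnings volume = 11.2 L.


total = Σ (SG_i − 1)·1000·V_i
first = (1.076 − 1)·1000·15.2 = 1155.2000
sparge = (1.008 − 1)·1000·11.2 = 89.6000
total = 1155.2000 + 89.6000

1244.8000 gravity·L


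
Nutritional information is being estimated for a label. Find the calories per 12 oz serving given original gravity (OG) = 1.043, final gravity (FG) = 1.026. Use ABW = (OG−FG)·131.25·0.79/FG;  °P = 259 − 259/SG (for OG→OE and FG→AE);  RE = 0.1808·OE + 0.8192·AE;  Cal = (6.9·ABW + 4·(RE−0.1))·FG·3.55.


ABW = (1.043 − 1.026)·131.25·0.79/1.026 = 1.7180
OE = 259 − 259/1.043 = 10.6779 °P
AE = 259 − 259/1.026 = 6.5634 °P
RE = 0.1808·10.6779 + 0.8192·6.5634 = 7.3073 °P
Cal = (6.9·1.7180 + 4·(7.3073−0.1))·1.026·3.55

148.1810 kcal


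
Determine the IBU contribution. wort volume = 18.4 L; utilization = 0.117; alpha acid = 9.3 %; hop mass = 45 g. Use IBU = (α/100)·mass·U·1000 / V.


IBU = (9.3/100)·45·0.117·1000 / 18.4

26.6111 IBU


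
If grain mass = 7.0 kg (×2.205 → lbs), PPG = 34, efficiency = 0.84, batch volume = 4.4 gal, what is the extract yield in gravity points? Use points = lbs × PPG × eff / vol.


lbs = 7.0 × 2.205 = 15.4350
points = 15.4350 × 34 × 0.84 / 4.4

100.1872 points


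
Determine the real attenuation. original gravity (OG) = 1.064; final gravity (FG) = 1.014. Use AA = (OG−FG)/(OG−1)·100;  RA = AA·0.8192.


AA = (1.064 − 1.014)/(1.064 − 1)·100 = 78.1250
RA = 78.1250·0.8192

64.0000 %


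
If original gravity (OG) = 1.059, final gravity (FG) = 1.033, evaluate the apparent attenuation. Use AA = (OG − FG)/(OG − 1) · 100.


AA = (1.059 − 1.033)/(1.059 − 1) · 100

44.0678 %


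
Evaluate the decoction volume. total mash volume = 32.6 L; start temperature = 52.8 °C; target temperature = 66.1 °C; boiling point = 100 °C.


V_dec = V_total·(T_target − T_start)/(T_boil − T_start)
V_dec = 32.6·(66.1 − 52.8)/(100 − 52.8)

9.1860 L


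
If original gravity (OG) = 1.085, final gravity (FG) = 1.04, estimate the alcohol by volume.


ABV = (OG − FG) · 131.25
ABV = (1.085 − 1.04) · 131.25

5.9062 % ABV


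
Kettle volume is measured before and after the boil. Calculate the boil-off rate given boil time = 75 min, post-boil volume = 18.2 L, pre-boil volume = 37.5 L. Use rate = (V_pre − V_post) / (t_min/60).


rate = (37.5 − 18.2) / (75/60)

15.4400 L/hr


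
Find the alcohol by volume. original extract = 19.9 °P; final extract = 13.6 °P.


SG = 259/(259 − P);  ABV = (OG − FG)·131.25
OG = 259/(259 − 19.9) = 1.0832
FG = 259/(259 − 13.6) = 1.0554
ABV = (1.0832 − 1.0554)·131.25

3.6499 % ABV


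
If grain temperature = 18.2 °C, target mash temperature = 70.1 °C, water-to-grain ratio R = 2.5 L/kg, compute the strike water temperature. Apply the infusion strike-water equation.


T_strike = (0.41/R)·(T_mash − T_grain) + T_mash
T_strike = (0.41/2.5)·(70.1 − 18.2) + 70.1

78.6116 °C


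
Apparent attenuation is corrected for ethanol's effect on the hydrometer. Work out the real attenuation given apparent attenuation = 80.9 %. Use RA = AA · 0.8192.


RA = 80.9 · 0.8192

66.2733 %


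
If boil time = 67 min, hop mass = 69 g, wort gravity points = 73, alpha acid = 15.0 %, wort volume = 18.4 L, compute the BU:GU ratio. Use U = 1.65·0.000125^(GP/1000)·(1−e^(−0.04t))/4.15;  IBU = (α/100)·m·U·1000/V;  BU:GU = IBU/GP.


U = 1.65·0.000125^(73/1000)·(1−e^(−0.04·67))/4.15 = 0.1922
IBU = (15.0/100)·69·0.1922·1000/18.4 = 108.0902
BU:GU = 108.0902/73

1.4807


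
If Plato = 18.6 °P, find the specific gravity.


SG = 259/(259 − P)
SG = 259/(259 − 18.6)

1.0774


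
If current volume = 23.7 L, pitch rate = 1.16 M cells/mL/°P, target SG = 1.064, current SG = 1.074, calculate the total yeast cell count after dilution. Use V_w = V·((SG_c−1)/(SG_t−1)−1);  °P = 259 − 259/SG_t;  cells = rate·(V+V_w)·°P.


V_w = 23.7·((1.074−1)/(1.064−1)−1) = 3.7031
V_final = 23.7 + 3.7031 = 27.4031
°P = 259 − 259/1.064 = 15.5789
cells = 1.16·27.4031·15.5789

495.2177 billion cells


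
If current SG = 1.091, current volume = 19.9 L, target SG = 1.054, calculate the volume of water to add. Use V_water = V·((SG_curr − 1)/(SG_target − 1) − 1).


V_water = 19.9·((1.091 − 1)/(1.054 − 1) − 1)

13.6352 L


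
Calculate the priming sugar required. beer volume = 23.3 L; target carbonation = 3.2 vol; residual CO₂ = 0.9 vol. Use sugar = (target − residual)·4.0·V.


sugar = (3.2 − 0.9)·4.0·23.3

214.3600 g


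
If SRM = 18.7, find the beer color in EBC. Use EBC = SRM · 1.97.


EBC = 18.7 · 1.97

36.8390 EBC


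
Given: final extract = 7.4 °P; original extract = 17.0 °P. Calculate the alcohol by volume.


SG = 259/(259 − P);  ABV = (OG − FG)·131.25
OG = 259/(259 − 17.0) = 1.0702
FG = 259/(259 − 7.4) = 1.0294
ABV = (1.0702 − 1.0294)·131.25

5.3597 % ABV


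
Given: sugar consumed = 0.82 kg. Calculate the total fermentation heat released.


Q = m_sugar · 590 kJ/kg
Q = 0.82 · 590

483.8000 kJ


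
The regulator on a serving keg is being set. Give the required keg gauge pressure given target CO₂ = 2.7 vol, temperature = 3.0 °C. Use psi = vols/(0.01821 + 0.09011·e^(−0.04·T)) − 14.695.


psi = 2.7/(0.01821 + 0.09011·e^(−0.04·3.0)) − 14.695

12.8194 psi


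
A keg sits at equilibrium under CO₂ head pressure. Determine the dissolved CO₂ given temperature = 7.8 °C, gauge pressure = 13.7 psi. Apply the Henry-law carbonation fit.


vols = (P + 14.695)·(0.01821 + 0.09011·e^(−0.04·T))
vols = (13.7 + 14.695)·(0.01821 + 0.09011·e^(−0.04·7.8))

2.3900 volumes


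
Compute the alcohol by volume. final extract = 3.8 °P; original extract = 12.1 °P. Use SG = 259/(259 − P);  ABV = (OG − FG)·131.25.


OG = 259/(259 − 12.1) = 1.0490
FG = 259/(259 − 3.8) = 1.0149
ABV = (1.0490 − 1.0149)·131.25

4.4779 % ABV


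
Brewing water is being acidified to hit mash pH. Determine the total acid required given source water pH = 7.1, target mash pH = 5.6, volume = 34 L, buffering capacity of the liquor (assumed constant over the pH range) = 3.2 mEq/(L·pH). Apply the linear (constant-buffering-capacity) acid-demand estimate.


acid = buffering capacity · (pH_source − pH_target) · V
acid = 3.2 · (7.1 − 5.6) · 34

163.2000 mEq


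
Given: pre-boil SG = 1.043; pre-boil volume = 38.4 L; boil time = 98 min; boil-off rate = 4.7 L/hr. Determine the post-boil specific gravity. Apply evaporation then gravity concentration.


V_post = V_pre − rate·(t/60);  SG_post = 1 + (SG_pre−1)·V_pre/V_post
V_post = 38.4 − 4.7·(98/60) = 30.7233
SG_post = 1 + (1.043 − 1)·38.4/30.7233

1.0537


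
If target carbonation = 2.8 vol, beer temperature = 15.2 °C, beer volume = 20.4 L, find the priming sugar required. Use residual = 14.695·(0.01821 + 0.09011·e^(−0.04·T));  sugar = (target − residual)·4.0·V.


residual = 14.695·(0.01821 + 0.09011·e^(−0.04·15.2)) = 0.9885
sugar = (2.8 − 0.9885)·4.0·20.4

147.8165 g


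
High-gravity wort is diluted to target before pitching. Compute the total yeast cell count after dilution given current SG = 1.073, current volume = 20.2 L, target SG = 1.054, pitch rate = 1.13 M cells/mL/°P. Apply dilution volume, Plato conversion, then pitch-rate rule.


V_w = V·((SG_c−1)/(SG_t−1)−1);  °P = 259 − 259/SG_t;  cells = rate·(V+V_w)·°P
V_w = 20.2·((1.073−1)/(1.054−1)−1) = 7.1074
V_final = 20.2 + 7.1074 = 27.3074
°P = 259 − 259/1.054 = 13.2694
cells = 1.13·27.3074·13.2694

409.4603 billion cells


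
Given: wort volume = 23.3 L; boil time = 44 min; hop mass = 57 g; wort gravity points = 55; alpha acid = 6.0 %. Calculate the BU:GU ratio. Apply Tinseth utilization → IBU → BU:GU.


U = 1.65·0.000125^(GP/1000)·(1−e^(−0.04t))/4.15;  IBU = (α/100)·m·U·1000/V;  BU:GU = IBU/GP
U = 1.65·0.000125^(55/1000)·(1−e^(−0.04·44))/4.15 = 0.2008
IBU = (6.0/100)·57·0.2008·1000/23.3 = 29.4743
BU:GU = 29.4743/55

0.5359


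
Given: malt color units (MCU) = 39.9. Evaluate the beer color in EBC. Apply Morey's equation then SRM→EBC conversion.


SRM = 1.4922·MCU^0.6859;  EBC = SRM·1.97
SRM = 1.4922·39.9^0.6859 = 18.7040
EBC = 18.7040·1.97

36.8469 EBC


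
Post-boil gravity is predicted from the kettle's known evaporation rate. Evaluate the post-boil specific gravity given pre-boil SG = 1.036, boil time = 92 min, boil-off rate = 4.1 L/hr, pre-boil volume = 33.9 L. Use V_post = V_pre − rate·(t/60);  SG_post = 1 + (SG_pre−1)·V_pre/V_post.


V_post = 33.9 − 4.1·(92/60) = 27.6133
SG_post = 1 + (1.036 − 1)·33.9/27.6133

1.0442


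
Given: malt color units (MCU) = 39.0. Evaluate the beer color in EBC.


SRM = 1.4922·MCU^0.6859;  EBC = SRM·1.97
SRM = 1.4922·39.0^0.6859 = 18.4136
EBC = 18.4136·1.97

36.2748 EBC


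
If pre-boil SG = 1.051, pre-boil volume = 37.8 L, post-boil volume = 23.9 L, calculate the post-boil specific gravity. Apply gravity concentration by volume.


SG_post = 1 + (SG_pre − 1)·V_pre/V_post
pts_pre = (1.051 − 1)·1000 = 51.0000
pts_post = 51.0000·37.8/23.9 = 80.6611
SG_post = 1 + 80.6611/1000

1.0807


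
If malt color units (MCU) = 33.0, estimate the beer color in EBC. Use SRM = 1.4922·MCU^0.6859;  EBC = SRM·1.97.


SRM = 1.4922·33.0^0.6859 = 16.4201
EBC = 16.4201·1.97

32.3476 EBC


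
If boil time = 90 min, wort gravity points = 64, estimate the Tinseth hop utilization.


U = 1.65·0.000125^(GP/1000) · (1 − e^(−0.04·t))/4.15
bigness = 1.65·0.000125^(64/1000) = 0.9283
boil_factor = (1 − e^(−0.04·90))/4.15 = 0.2344
U = 0.9283 · 0.2344

0.2176


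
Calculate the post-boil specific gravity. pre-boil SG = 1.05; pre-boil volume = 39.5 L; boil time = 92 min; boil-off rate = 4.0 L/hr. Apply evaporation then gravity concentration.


V_post = V_pre − rate·(t/60);  SG_post = 1 + (SG_pre−1)·V_pre/V_post
V_post = 39.5 − 4.0·(92/60) = 33.3667
SG_post = 1 + (1.05 − 1)·39.5/33.3667

1.0592


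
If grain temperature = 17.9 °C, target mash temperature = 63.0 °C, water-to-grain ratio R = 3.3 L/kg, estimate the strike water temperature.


T_strike = (0.41/R)·(T_mash − T_grain) + T_mash
T_strike = (0.41/3.3)·(63.0 − 17.9) + 63.0

68.6033 °C


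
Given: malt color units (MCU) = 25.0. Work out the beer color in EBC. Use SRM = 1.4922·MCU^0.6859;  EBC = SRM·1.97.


SRM = 1.4922·25.0^0.6859 = 13.5729
EBC = 13.5729·1.97

26.7387 EBC


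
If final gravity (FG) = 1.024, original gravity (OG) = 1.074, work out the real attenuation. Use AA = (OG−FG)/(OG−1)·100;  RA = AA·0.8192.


AA = (1.074 − 1.024)/(1.074 − 1)·100 = 67.5676
RA = 67.5676·0.8192

55.3514 %


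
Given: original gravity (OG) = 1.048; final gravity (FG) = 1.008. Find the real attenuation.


AA = (OG−FG)/(OG−1)·100;  RA = AA·0.8192
AA = (1.048 − 1.008)/(1.048 − 1)·100 = 83.3333
RA = 83.3333·0.8192

68.2667 %


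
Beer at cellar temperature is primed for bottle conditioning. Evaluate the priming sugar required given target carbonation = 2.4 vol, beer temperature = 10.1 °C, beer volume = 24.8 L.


residual = 14.695·(0.01821 + 0.09011·e^(−0.04·T));  sugar = (target − residual)·4.0·V
residual = 14.695·(0.01821 + 0.09011·e^(−0.04·10.1)) = 1.1517
sugar = (2.4 − 1.1517)·4.0·24.8

123.8345 g


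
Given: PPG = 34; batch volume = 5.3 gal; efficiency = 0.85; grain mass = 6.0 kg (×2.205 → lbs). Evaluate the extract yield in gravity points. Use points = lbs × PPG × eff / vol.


lbs = 6.0 × 2.205 = 13.2300
points = 13.2300 × 34 × 0.85 / 5.3

72.1409 points


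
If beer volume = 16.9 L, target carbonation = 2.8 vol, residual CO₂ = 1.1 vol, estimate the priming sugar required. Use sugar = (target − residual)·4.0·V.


sugar = (2.8 − 1.1)·4.0·16.9

114.9200 g


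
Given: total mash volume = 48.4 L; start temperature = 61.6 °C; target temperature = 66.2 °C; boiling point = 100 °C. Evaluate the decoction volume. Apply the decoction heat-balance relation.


V_dec = V_total·(T_target − T_start)/(T_boil − T_start)
V_dec = 48.4·(66.2 − 61.6)/(100 − 61.6)

5.7979 L


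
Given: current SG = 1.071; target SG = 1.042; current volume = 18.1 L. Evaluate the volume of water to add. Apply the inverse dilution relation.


V_water = V·((SG_curr − 1)/(SG_target − 1) − 1)
V_water = 18.1·((1.071 − 1)/(1.042 − 1) − 1)

12.4976 L


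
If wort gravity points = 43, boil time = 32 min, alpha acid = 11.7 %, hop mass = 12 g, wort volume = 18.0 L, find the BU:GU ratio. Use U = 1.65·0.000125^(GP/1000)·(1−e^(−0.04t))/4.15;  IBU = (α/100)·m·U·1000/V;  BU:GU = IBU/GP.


U = 1.65·0.000125^(43/1000)·(1−e^(−0.04·32))/4.15 = 0.1950
IBU = (11.7/100)·12·0.1950·1000/18.0 = 15.2129
BU:GU = 15.2129/43

0.3538


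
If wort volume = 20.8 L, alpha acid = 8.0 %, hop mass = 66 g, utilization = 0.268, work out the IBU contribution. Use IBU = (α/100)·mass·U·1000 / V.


IBU = (8.0/100)·66·0.268·1000 / 20.8

68.0308 IBU


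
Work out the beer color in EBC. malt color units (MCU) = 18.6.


SRM = 1.4922·MCU^0.6859;  EBC = SRM·1.97
SRM = 1.4922·18.6^0.6859 = 11.0812
EBC = 11.0812·1.97

21.8299 EBC


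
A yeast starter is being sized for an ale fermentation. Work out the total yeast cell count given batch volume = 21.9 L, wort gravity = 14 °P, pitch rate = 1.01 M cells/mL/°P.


cells (billions) = rate · V_L · °P
cells = 1.01 · 21.9 · 14

309.6660 billion cells


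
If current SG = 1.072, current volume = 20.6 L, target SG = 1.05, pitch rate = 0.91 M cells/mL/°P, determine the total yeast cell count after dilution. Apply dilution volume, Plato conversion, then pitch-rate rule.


V_w = V·((SG_c−1)/(SG_t−1)−1);  °P = 259 − 259/SG_t;  cells = rate·(V+V_w)·°P
V_w = 20.6·((1.072−1)/(1.05−1)−1) = 9.0640
V_final = 20.6 + 9.0640 = 29.6640
°P = 259 − 259/1.05 = 12.3333
cells = 0.91·29.6640·12.3333

332.9290 billion cells


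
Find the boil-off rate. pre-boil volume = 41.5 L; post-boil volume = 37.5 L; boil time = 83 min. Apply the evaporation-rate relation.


rate = (V_pre − V_post) / (t_min/60)
rate = (41.5 − 37.5) / (83/60)

2.8916 L/hr


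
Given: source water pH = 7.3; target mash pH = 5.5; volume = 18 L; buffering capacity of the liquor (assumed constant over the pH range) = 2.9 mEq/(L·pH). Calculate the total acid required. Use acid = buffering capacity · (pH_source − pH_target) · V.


acid = 2.9 · (7.3 − 5.5) · 18

93.9600 mEq


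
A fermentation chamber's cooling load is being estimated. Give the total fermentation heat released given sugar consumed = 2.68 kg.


Q = m_sugar · 590 kJ/kg
Q = 2.68 · 590

1581.2000 kJ


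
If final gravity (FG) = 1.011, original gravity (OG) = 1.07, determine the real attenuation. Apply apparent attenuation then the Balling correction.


AA = (OG−FG)/(OG−1)·100;  RA = AA·0.8192
AA = (1.07 − 1.011)/(1.07 − 1)·100 = 84.2857
RA = 84.2857·0.8192

69.0469 %


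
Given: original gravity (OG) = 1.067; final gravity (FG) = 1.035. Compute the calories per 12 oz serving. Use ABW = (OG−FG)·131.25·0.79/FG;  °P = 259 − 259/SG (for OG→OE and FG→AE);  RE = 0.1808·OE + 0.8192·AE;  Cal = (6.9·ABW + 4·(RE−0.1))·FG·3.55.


ABW = (1.067 − 1.035)·131.25·0.79/1.035 = 3.2058
OE = 259 − 259/1.067 = 16.2634 °P
AE = 259 − 259/1.035 = 8.7585 °P
RE = 0.1808·16.2634 + 0.8192·8.7585 = 10.1153 °P
Cal = (6.9·3.2058 + 4·(10.1153−0.1))·1.035·3.55

228.4699 kcal


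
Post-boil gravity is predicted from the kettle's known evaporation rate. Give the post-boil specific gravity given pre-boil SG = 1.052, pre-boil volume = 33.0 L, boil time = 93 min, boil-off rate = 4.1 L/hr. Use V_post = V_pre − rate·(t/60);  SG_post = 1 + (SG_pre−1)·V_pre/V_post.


V_post = 33.0 − 4.1·(93/60) = 26.6450
SG_post = 1 + (1.052 − 1)·33.0/26.6450

1.0644


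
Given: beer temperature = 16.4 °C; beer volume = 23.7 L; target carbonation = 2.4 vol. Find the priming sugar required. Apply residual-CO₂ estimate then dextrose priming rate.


residual = 14.695·(0.01821 + 0.09011·e^(−0.04·T));  sugar = (target − residual)·4.0·V
residual = 14.695·(0.01821 + 0.09011·e^(−0.04·16.4)) = 0.9547
sugar = (2.4 − 0.9547)·4.0·23.7

137.0110 g


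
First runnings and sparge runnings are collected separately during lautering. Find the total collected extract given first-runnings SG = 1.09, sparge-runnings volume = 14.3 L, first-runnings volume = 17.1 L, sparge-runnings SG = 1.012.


total = Σ (SG_i − 1)·1000·V_i
first = (1.09 − 1)·1000·17.1 = 1539.0000
sparge = (1.012 − 1)·1000·14.3 = 171.6000
total = 1539.0000 + 171.6000

1710.6000 gravity·L


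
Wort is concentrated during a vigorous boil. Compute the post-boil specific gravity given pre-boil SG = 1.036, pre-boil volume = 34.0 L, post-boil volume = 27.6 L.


SG_post = 1 + (SG_pre − 1)·V_pre/V_post
pts_pre = (1.036 − 1)·1000 = 36.0000
pts_post = 36.0000·34.0/27.6 = 44.3478
SG_post = 1 + 44.3478/1000

1.0443


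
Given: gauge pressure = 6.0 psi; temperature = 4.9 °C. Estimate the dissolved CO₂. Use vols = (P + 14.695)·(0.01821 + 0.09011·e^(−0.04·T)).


vols = (6.0 + 14.695)·(0.01821 + 0.09011·e^(−0.04·4.9))

1.9098 volumes


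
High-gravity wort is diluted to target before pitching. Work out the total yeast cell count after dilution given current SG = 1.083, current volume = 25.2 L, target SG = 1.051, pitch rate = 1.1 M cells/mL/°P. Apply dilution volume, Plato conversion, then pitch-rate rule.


V_w = V·((SG_c−1)/(SG_t−1)−1);  °P = 259 − 259/SG_t;  cells = rate·(V+V_w)·°P
V_w = 25.2·((1.083−1)/(1.051−1)−1) = 15.8118
V_final = 25.2 + 15.8118 = 41.0118
°P = 259 − 259/1.051 = 12.5680
cells = 1.1·41.0118·12.5680

566.9808 billion cells


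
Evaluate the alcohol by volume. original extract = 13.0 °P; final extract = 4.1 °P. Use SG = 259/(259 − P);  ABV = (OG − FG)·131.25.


OG = 259/(259 − 13.0) = 1.0528
FG = 259/(259 − 4.1) = 1.0161
ABV = (1.0528 − 1.0161)·131.25

4.8249 % ABV


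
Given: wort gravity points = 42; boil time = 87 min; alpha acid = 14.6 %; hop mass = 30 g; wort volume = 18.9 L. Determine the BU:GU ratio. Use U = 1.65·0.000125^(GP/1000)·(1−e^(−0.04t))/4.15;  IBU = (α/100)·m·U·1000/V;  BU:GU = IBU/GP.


U = 1.65·0.000125^(42/1000)·(1−e^(−0.04·87))/4.15 = 0.2642
IBU = (14.6/100)·30·0.2642·1000/18.9 = 61.2250
BU:GU = 61.2250/42

1.4577


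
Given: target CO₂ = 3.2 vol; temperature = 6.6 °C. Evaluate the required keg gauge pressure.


psi = vols/(0.01821 + 0.09011·e^(−0.04·T)) − 14.695
psi = 3.2/(0.01821 + 0.09011·e^(−0.04·6.6)) − 14.695

21.9132 psi


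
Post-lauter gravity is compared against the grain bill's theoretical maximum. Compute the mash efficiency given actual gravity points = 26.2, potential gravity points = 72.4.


efficiency = actual / potential × 100
efficiency = 26.2 / 72.4 × 100

36.1878 %


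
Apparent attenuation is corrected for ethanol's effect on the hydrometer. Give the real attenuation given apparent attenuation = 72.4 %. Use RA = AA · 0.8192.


RA = 72.4 · 0.8192

59.3101 %


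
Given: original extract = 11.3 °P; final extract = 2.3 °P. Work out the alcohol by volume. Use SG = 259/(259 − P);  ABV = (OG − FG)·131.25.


OG = 259/(259 − 11.3) = 1.0456
FG = 259/(259 − 2.3) = 1.0090
ABV = (1.0456 − 1.0090)·131.25

4.8116 % ABV


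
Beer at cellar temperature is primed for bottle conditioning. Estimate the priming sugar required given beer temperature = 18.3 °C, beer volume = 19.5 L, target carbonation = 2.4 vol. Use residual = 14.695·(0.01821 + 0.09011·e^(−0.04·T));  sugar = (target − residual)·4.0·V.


residual = 14.695·(0.01821 + 0.09011·e^(−0.04·18.3)) = 0.9044
sugar = (2.4 − 0.9044)·4.0·19.5

116.6530 g


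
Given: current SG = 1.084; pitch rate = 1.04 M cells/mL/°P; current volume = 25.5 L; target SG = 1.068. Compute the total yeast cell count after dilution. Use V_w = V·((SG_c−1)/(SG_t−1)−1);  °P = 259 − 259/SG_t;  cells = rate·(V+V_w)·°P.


V_w = 25.5·((1.084−1)/(1.068−1)−1) = 6.0000
V_final = 25.5 + 6.0000 = 31.5000
°P = 259 − 259/1.068 = 16.4906
cells = 1.04·31.5000·16.4906

540.2333 billion cells


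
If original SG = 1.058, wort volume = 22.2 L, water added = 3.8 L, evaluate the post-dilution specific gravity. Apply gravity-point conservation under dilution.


SG_new = 1 + (SG_old − 1)·V_old/(V_old + V_water)
pts = (1.058 − 1)·1000·22.2/(22.2 + 3.8) = 49.5231
SG_new = 1 + 49.5231/1000

1.0495
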